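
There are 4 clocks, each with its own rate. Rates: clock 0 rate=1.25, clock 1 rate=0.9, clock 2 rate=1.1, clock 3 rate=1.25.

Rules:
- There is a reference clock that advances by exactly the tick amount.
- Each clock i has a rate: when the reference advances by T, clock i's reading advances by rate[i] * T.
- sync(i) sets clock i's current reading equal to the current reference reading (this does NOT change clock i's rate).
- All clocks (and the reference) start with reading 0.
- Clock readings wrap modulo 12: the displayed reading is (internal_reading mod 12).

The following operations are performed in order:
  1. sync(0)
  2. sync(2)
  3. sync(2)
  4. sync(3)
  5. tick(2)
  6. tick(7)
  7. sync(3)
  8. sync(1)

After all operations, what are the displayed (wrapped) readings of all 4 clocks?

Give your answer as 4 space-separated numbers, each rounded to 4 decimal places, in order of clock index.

After op 1 sync(0): ref=0.0000 raw=[0.0000 0.0000 0.0000 0.0000]
After op 2 sync(2): ref=0.0000 raw=[0.0000 0.0000 0.0000 0.0000]
After op 3 sync(2): ref=0.0000 raw=[0.0000 0.0000 0.0000 0.0000]
After op 4 sync(3): ref=0.0000 raw=[0.0000 0.0000 0.0000 0.0000]
After op 5 tick(2): ref=2.0000 raw=[2.5000 1.8000 2.2000 2.5000]
After op 6 tick(7): ref=9.0000 raw=[11.2500 8.1000 9.9000 11.2500]
After op 7 sync(3): ref=9.0000 raw=[11.2500 8.1000 9.9000 9.0000]
After op 8 sync(1): ref=9.0000 raw=[11.2500 9.0000 9.9000 9.0000]
Wrap final raw readings (mod 12): 11.2500 mod 12 = 11.2500; 9.0000 mod 12 = 9.0000; 9.9000 mod 12 = 9.9000; 9.0000 mod 12 = 9.0000

Answer: 11.2500 9.0000 9.9000 9.0000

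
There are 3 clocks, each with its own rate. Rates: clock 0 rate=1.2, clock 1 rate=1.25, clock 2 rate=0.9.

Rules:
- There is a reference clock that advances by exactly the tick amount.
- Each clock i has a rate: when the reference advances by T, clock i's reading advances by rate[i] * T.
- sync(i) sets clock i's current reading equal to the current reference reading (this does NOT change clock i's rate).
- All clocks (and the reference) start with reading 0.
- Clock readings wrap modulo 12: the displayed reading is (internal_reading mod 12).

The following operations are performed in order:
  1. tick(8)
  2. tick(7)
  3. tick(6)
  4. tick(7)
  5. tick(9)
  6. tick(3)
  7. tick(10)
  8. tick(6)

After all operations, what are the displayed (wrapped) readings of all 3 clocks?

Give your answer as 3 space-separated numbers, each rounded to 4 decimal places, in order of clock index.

After op 1 tick(8): ref=8.0000 raw=[9.6000 10.0000 7.2000]
After op 2 tick(7): ref=15.0000 raw=[18.0000 18.7500 13.5000]
After op 3 tick(6): ref=21.0000 raw=[25.2000 26.2500 18.9000]
After op 4 tick(7): ref=28.0000 raw=[33.6000 35.0000 25.2000]
After op 5 tick(9): ref=37.0000 raw=[44.4000 46.2500 33.3000]
After op 6 tick(3): ref=40.0000 raw=[48.0000 50.0000 36.0000]
After op 7 tick(10): ref=50.0000 raw=[60.0000 62.5000 45.0000]
After op 8 tick(6): ref=56.0000 raw=[67.2000 70.0000 50.4000]
Wrap final raw readings (mod 12): 67.2000 mod 12 = 7.2000; 70.0000 mod 12 = 10.0000; 50.4000 mod 12 = 2.4000

Answer: 7.2000 10.0000 2.4000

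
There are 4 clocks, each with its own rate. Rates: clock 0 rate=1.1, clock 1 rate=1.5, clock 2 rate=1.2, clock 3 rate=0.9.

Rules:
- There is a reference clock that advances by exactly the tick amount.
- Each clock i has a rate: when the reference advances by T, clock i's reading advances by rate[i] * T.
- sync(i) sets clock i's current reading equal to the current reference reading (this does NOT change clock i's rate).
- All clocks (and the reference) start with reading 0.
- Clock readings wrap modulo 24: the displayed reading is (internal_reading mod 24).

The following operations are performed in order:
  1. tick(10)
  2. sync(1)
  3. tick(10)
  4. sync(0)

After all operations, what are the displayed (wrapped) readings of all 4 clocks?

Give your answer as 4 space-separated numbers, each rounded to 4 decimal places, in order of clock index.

Answer: 20.0000 1.0000 0.0000 18.0000

Derivation:
After op 1 tick(10): ref=10.0000 raw=[11.0000 15.0000 12.0000 9.0000]
After op 2 sync(1): ref=10.0000 raw=[11.0000 10.0000 12.0000 9.0000]
After op 3 tick(10): ref=20.0000 raw=[22.0000 25.0000 24.0000 18.0000]
After op 4 sync(0): ref=20.0000 raw=[20.0000 25.0000 24.0000 18.0000]
Wrap final raw readings (mod 24): 20.0000 mod 24 = 20.0000; 25.0000 mod 24 = 1.0000; 24.0000 mod 24 = 0.0000; 18.0000 mod 24 = 18.0000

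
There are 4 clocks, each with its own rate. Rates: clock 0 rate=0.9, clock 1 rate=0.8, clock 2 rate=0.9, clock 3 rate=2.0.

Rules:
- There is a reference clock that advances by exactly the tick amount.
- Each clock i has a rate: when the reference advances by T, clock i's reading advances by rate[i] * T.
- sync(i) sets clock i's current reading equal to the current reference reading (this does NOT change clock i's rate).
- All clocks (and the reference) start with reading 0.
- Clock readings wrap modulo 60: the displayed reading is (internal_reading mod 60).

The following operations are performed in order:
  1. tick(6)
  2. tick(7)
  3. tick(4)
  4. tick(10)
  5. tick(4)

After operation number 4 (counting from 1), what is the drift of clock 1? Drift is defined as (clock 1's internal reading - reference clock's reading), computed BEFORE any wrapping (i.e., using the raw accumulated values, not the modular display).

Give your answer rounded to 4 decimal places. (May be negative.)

After op 1 tick(6): ref=6.0000 raw=[5.4000 4.8000 5.4000 12.0000]
After op 2 tick(7): ref=13.0000 raw=[11.7000 10.4000 11.7000 26.0000]
After op 3 tick(4): ref=17.0000 raw=[15.3000 13.6000 15.3000 34.0000]
After op 4 tick(10): ref=27.0000 raw=[24.3000 21.6000 24.3000 54.0000]
Drift of clock 1 after op 4: 21.6000 - 27.0000 = -5.4000

Answer: -5.4000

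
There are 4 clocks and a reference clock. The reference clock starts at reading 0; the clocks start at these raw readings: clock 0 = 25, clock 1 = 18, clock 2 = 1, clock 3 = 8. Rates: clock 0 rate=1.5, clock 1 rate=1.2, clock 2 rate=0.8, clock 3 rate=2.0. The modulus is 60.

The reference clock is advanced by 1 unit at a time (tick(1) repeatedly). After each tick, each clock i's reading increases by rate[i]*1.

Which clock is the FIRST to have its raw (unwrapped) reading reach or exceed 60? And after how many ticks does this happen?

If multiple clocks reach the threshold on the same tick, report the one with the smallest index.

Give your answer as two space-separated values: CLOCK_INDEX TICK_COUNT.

Answer: 0 24

Derivation:
clock 0: start=25, rate=1.5, needs 60-25 = 35; ticks = ceil(35/1.5) = ceil(23.3333) = 24; reading at tick 24 = 25 + 1.5*24 = 61.0000
clock 1: start=18, rate=1.2, needs 60-18 = 42; ticks = ceil(42/1.2) = ceil(35.0000) = 35; reading at tick 35 = 18 + 1.2*35 = 60.0000
clock 2: start=1, rate=0.8, needs 60-1 = 59; ticks = ceil(59/0.8) = ceil(73.7500) = 74; reading at tick 74 = 1 + 0.8*74 = 60.2000
clock 3: start=8, rate=2.0, needs 60-8 = 52; ticks = ceil(52/2.0) = ceil(26.0000) = 26; reading at tick 26 = 8 + 2.0*26 = 60.0000
Minimum tick count = 24; winners = [0]; smallest index = 0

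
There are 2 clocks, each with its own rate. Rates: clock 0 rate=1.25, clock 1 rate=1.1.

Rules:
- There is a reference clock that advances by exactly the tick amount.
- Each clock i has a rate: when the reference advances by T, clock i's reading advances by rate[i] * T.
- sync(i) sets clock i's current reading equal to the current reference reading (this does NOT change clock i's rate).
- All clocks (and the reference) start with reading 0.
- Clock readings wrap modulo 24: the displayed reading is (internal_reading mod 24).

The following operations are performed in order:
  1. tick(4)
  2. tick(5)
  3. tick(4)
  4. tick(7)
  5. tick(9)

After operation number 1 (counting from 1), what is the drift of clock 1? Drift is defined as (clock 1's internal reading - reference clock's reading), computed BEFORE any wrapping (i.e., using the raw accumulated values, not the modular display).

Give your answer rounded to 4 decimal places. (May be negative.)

Answer: 0.4000

Derivation:
After op 1 tick(4): ref=4.0000 raw=[5.0000 4.4000]
Drift of clock 1 after op 1: 4.4000 - 4.0000 = 0.4000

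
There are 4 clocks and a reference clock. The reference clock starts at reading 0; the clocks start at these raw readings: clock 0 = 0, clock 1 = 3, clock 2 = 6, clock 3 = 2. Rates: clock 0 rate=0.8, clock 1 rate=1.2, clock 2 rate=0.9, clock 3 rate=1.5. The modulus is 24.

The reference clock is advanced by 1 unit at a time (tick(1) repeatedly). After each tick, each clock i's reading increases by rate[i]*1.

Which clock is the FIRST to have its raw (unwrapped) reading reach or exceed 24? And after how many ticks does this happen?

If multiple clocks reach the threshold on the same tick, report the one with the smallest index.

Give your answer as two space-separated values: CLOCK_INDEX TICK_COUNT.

Answer: 3 15

Derivation:
clock 0: start=0, rate=0.8, needs 24-0 = 24; ticks = ceil(24/0.8) = ceil(30.0000) = 30; reading at tick 30 = 0 + 0.8*30 = 24.0000
clock 1: start=3, rate=1.2, needs 24-3 = 21; ticks = ceil(21/1.2) = ceil(17.5000) = 18; reading at tick 18 = 3 + 1.2*18 = 24.6000
clock 2: start=6, rate=0.9, needs 24-6 = 18; ticks = ceil(18/0.9) = ceil(20.0000) = 20; reading at tick 20 = 6 + 0.9*20 = 24.0000
clock 3: start=2, rate=1.5, needs 24-2 = 22; ticks = ceil(22/1.5) = ceil(14.6667) = 15; reading at tick 15 = 2 + 1.5*15 = 24.5000
Minimum tick count = 15; winners = [3]; smallest index = 3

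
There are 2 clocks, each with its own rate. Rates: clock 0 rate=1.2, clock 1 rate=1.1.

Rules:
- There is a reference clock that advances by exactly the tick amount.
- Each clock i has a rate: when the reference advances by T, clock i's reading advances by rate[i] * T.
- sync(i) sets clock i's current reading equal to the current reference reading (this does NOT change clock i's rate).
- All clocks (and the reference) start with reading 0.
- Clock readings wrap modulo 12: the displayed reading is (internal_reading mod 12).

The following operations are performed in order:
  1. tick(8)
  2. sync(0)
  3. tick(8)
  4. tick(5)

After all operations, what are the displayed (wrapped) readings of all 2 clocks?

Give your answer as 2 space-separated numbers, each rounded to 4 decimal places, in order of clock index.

Answer: 11.6000 11.1000

Derivation:
After op 1 tick(8): ref=8.0000 raw=[9.6000 8.8000]
After op 2 sync(0): ref=8.0000 raw=[8.0000 8.8000]
After op 3 tick(8): ref=16.0000 raw=[17.6000 17.6000]
After op 4 tick(5): ref=21.0000 raw=[23.6000 23.1000]
Wrap final raw readings (mod 12): 23.6000 mod 12 = 11.6000; 23.1000 mod 12 = 11.1000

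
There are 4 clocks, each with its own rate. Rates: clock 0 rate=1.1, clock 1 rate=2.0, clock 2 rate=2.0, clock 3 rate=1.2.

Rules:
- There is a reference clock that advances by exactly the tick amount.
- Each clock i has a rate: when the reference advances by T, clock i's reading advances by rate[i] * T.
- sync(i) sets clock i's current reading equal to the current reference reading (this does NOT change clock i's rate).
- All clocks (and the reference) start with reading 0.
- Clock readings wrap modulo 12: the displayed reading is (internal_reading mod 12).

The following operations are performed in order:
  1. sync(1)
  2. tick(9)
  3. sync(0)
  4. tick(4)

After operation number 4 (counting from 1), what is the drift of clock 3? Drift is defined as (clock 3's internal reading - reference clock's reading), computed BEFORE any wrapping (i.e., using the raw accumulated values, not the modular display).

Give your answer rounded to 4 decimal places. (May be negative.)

After op 1 sync(1): ref=0.0000 raw=[0.0000 0.0000 0.0000 0.0000]
After op 2 tick(9): ref=9.0000 raw=[9.9000 18.0000 18.0000 10.8000]
After op 3 sync(0): ref=9.0000 raw=[9.0000 18.0000 18.0000 10.8000]
After op 4 tick(4): ref=13.0000 raw=[13.4000 26.0000 26.0000 15.6000]
Drift of clock 3 after op 4: 15.6000 - 13.0000 = 2.6000

Answer: 2.6000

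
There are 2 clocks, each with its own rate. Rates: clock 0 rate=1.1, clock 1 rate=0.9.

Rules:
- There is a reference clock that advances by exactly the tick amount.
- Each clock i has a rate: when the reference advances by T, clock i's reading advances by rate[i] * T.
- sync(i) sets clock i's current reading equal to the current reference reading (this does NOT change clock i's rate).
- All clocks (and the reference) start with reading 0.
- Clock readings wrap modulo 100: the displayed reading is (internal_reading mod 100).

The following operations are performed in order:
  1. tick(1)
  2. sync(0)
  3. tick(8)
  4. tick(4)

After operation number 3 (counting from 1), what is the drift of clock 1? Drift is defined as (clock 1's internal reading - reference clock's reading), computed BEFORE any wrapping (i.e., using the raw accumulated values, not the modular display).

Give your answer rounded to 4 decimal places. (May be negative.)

Answer: -0.9000

Derivation:
After op 1 tick(1): ref=1.0000 raw=[1.1000 0.9000]
After op 2 sync(0): ref=1.0000 raw=[1.0000 0.9000]
After op 3 tick(8): ref=9.0000 raw=[9.8000 8.1000]
Drift of clock 1 after op 3: 8.1000 - 9.0000 = -0.9000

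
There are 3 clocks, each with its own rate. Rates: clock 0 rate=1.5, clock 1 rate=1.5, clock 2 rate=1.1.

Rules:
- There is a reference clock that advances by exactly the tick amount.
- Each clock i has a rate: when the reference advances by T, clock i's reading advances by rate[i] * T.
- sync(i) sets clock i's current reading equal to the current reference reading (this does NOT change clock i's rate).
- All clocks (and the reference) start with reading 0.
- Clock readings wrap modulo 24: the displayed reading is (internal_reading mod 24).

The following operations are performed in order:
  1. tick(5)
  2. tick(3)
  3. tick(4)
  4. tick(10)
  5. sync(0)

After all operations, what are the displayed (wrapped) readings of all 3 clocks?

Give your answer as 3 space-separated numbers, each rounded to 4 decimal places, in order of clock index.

After op 1 tick(5): ref=5.0000 raw=[7.5000 7.5000 5.5000]
After op 2 tick(3): ref=8.0000 raw=[12.0000 12.0000 8.8000]
After op 3 tick(4): ref=12.0000 raw=[18.0000 18.0000 13.2000]
After op 4 tick(10): ref=22.0000 raw=[33.0000 33.0000 24.2000]
After op 5 sync(0): ref=22.0000 raw=[22.0000 33.0000 24.2000]
Wrap final raw readings (mod 24): 22.0000 mod 24 = 22.0000; 33.0000 mod 24 = 9.0000; 24.2000 mod 24 = 0.2000

Answer: 22.0000 9.0000 0.2000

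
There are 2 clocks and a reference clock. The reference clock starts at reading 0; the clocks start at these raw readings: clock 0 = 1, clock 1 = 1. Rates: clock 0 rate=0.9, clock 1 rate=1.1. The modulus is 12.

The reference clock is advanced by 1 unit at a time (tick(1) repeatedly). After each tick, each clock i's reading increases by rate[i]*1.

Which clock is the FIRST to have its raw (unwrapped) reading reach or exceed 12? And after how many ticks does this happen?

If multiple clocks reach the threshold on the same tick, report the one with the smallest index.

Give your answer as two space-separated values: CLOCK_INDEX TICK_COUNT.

clock 0: start=1, rate=0.9, needs 12-1 = 11; ticks = ceil(11/0.9) = ceil(12.2222) = 13; reading at tick 13 = 1 + 0.9*13 = 12.7000
clock 1: start=1, rate=1.1, needs 12-1 = 11; ticks = ceil(11/1.1) = ceil(10.0000) = 10; reading at tick 10 = 1 + 1.1*10 = 12.0000
Minimum tick count = 10; winners = [1]; smallest index = 1

Answer: 1 10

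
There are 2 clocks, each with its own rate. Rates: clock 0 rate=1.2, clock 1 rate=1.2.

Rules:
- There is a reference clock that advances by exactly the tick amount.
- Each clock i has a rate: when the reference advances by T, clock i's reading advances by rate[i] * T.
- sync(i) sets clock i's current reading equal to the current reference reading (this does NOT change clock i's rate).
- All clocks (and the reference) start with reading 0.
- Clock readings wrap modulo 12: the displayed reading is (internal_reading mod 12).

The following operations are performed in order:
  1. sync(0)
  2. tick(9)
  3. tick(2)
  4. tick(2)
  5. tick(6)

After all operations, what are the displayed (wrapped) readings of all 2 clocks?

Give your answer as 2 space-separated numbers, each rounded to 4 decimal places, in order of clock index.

After op 1 sync(0): ref=0.0000 raw=[0.0000 0.0000]
After op 2 tick(9): ref=9.0000 raw=[10.8000 10.8000]
After op 3 tick(2): ref=11.0000 raw=[13.2000 13.2000]
After op 4 tick(2): ref=13.0000 raw=[15.6000 15.6000]
After op 5 tick(6): ref=19.0000 raw=[22.8000 22.8000]
Wrap final raw readings (mod 12): 22.8000 mod 12 = 10.8000; 22.8000 mod 12 = 10.8000

Answer: 10.8000 10.8000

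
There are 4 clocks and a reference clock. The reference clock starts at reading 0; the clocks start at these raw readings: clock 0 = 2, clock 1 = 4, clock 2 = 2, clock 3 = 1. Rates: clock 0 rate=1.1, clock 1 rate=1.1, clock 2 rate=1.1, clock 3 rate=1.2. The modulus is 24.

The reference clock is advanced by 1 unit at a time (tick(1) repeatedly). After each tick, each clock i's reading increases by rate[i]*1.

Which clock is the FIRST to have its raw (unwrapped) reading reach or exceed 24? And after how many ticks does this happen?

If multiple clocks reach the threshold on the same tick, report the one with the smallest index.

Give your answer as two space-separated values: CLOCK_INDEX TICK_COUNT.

clock 0: start=2, rate=1.1, needs 24-2 = 22; ticks = ceil(22/1.1) = ceil(20.0000) = 20; reading at tick 20 = 2 + 1.1*20 = 24.0000
clock 1: start=4, rate=1.1, needs 24-4 = 20; ticks = ceil(20/1.1) = ceil(18.1818) = 19; reading at tick 19 = 4 + 1.1*19 = 24.9000
clock 2: start=2, rate=1.1, needs 24-2 = 22; ticks = ceil(22/1.1) = ceil(20.0000) = 20; reading at tick 20 = 2 + 1.1*20 = 24.0000
clock 3: start=1, rate=1.2, needs 24-1 = 23; ticks = ceil(23/1.2) = ceil(19.1667) = 20; reading at tick 20 = 1 + 1.2*20 = 25.0000
Minimum tick count = 19; winners = [1]; smallest index = 1

Answer: 1 19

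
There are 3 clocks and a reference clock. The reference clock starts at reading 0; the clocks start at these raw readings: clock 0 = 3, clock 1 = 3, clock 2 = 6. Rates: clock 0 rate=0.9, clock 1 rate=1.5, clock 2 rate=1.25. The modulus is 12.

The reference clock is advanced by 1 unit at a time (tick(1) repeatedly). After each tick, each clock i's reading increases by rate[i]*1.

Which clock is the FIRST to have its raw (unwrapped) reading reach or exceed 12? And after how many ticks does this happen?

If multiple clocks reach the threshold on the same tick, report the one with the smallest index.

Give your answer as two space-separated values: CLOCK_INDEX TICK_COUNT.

clock 0: start=3, rate=0.9, needs 12-3 = 9; ticks = ceil(9/0.9) = ceil(10.0000) = 10; reading at tick 10 = 3 + 0.9*10 = 12.0000
clock 1: start=3, rate=1.5, needs 12-3 = 9; ticks = ceil(9/1.5) = ceil(6.0000) = 6; reading at tick 6 = 3 + 1.5*6 = 12.0000
clock 2: start=6, rate=1.25, needs 12-6 = 6; ticks = ceil(6/1.25) = ceil(4.8000) = 5; reading at tick 5 = 6 + 1.25*5 = 12.2500
Minimum tick count = 5; winners = [2]; smallest index = 2

Answer: 2 5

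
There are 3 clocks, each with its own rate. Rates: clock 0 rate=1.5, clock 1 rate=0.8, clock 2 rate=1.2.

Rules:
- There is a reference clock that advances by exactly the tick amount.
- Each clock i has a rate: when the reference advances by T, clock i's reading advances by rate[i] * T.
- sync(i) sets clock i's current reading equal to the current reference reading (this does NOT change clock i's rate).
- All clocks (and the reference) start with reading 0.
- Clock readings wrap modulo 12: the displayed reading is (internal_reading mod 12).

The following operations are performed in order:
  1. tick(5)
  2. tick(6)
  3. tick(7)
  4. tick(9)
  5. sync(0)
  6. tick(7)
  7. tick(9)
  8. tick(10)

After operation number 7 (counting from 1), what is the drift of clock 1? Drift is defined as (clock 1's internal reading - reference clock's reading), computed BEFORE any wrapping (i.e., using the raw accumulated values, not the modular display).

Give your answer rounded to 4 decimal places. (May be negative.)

After op 1 tick(5): ref=5.0000 raw=[7.5000 4.0000 6.0000]
After op 2 tick(6): ref=11.0000 raw=[16.5000 8.8000 13.2000]
After op 3 tick(7): ref=18.0000 raw=[27.0000 14.4000 21.6000]
After op 4 tick(9): ref=27.0000 raw=[40.5000 21.6000 32.4000]
After op 5 sync(0): ref=27.0000 raw=[27.0000 21.6000 32.4000]
After op 6 tick(7): ref=34.0000 raw=[37.5000 27.2000 40.8000]
After op 7 tick(9): ref=43.0000 raw=[51.0000 34.4000 51.6000]
Drift of clock 1 after op 7: 34.4000 - 43.0000 = -8.6000

Answer: -8.6000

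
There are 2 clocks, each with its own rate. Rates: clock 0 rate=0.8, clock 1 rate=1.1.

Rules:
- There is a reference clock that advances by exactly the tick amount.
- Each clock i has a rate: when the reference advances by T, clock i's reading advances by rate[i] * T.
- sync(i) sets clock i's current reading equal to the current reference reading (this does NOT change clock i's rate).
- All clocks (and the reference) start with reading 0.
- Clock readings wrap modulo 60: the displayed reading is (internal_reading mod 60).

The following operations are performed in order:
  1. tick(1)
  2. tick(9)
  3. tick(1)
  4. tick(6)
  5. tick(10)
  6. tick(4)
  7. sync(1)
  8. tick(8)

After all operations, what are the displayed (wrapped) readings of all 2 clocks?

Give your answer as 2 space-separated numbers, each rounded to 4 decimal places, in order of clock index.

After op 1 tick(1): ref=1.0000 raw=[0.8000 1.1000]
After op 2 tick(9): ref=10.0000 raw=[8.0000 11.0000]
After op 3 tick(1): ref=11.0000 raw=[8.8000 12.1000]
After op 4 tick(6): ref=17.0000 raw=[13.6000 18.7000]
After op 5 tick(10): ref=27.0000 raw=[21.6000 29.7000]
After op 6 tick(4): ref=31.0000 raw=[24.8000 34.1000]
After op 7 sync(1): ref=31.0000 raw=[24.8000 31.0000]
After op 8 tick(8): ref=39.0000 raw=[31.2000 39.8000]
Wrap final raw readings (mod 60): 31.2000 mod 60 = 31.2000; 39.8000 mod 60 = 39.8000

Answer: 31.2000 39.8000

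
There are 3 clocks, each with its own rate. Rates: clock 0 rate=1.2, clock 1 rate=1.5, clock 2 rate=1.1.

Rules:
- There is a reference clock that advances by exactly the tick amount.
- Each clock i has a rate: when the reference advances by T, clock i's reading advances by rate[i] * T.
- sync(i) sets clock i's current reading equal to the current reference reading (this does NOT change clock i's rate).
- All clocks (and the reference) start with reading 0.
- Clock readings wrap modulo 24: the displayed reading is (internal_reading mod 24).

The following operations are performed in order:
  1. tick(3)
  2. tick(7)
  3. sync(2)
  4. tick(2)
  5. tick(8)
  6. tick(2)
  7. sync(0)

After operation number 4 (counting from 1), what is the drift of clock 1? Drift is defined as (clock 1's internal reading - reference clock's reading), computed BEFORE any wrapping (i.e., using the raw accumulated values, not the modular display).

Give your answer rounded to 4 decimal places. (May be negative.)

After op 1 tick(3): ref=3.0000 raw=[3.6000 4.5000 3.3000]
After op 2 tick(7): ref=10.0000 raw=[12.0000 15.0000 11.0000]
After op 3 sync(2): ref=10.0000 raw=[12.0000 15.0000 10.0000]
After op 4 tick(2): ref=12.0000 raw=[14.4000 18.0000 12.2000]
Drift of clock 1 after op 4: 18.0000 - 12.0000 = 6.0000

Answer: 6.0000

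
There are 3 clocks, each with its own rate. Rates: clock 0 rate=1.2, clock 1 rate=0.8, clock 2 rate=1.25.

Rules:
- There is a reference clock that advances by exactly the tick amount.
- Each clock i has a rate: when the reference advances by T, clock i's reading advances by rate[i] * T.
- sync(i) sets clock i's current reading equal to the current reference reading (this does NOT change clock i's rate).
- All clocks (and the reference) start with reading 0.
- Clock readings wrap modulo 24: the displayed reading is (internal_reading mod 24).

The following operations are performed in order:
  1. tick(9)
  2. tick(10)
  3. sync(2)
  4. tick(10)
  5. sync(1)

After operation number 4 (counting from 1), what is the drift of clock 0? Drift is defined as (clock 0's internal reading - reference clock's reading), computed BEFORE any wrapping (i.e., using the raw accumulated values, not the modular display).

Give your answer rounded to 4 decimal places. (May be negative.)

After op 1 tick(9): ref=9.0000 raw=[10.8000 7.2000 11.2500]
After op 2 tick(10): ref=19.0000 raw=[22.8000 15.2000 23.7500]
After op 3 sync(2): ref=19.0000 raw=[22.8000 15.2000 19.0000]
After op 4 tick(10): ref=29.0000 raw=[34.8000 23.2000 31.5000]
Drift of clock 0 after op 4: 34.8000 - 29.0000 = 5.8000

Answer: 5.8000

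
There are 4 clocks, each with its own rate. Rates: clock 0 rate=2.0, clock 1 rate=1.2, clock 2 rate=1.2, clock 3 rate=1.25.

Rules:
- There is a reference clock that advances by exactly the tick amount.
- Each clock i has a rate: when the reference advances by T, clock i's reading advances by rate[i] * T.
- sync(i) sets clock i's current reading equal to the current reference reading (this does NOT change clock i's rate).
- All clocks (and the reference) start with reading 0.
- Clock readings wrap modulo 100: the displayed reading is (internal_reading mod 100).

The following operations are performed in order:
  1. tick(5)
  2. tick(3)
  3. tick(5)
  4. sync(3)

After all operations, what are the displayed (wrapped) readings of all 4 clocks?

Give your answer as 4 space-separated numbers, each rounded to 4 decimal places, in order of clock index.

Answer: 26.0000 15.6000 15.6000 13.0000

Derivation:
After op 1 tick(5): ref=5.0000 raw=[10.0000 6.0000 6.0000 6.2500]
After op 2 tick(3): ref=8.0000 raw=[16.0000 9.6000 9.6000 10.0000]
After op 3 tick(5): ref=13.0000 raw=[26.0000 15.6000 15.6000 16.2500]
After op 4 sync(3): ref=13.0000 raw=[26.0000 15.6000 15.6000 13.0000]
Wrap final raw readings (mod 100): 26.0000 mod 100 = 26.0000; 15.6000 mod 100 = 15.6000; 15.6000 mod 100 = 15.6000; 13.0000 mod 100 = 13.0000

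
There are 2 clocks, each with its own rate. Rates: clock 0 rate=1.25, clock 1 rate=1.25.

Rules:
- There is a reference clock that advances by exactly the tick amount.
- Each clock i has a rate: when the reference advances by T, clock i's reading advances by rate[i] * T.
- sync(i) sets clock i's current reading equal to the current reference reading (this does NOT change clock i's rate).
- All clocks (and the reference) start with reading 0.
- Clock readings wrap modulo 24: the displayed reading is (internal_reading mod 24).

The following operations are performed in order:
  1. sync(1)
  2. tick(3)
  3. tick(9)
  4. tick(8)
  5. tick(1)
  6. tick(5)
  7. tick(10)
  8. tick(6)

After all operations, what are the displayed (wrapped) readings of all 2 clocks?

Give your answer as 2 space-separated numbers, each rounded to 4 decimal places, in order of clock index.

Answer: 4.5000 4.5000

Derivation:
After op 1 sync(1): ref=0.0000 raw=[0.0000 0.0000]
After op 2 tick(3): ref=3.0000 raw=[3.7500 3.7500]
After op 3 tick(9): ref=12.0000 raw=[15.0000 15.0000]
After op 4 tick(8): ref=20.0000 raw=[25.0000 25.0000]
After op 5 tick(1): ref=21.0000 raw=[26.2500 26.2500]
After op 6 tick(5): ref=26.0000 raw=[32.5000 32.5000]
After op 7 tick(10): ref=36.0000 raw=[45.0000 45.0000]
After op 8 tick(6): ref=42.0000 raw=[52.5000 52.5000]
Wrap final raw readings (mod 24): 52.5000 mod 24 = 4.5000; 52.5000 mod 24 = 4.5000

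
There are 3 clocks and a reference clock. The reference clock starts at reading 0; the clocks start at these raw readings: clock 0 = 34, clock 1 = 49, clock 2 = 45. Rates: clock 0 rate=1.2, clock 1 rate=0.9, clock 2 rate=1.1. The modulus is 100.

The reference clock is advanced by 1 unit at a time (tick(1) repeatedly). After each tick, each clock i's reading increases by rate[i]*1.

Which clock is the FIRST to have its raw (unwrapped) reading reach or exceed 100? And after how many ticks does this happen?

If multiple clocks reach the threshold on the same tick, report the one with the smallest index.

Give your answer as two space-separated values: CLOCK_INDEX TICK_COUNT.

clock 0: start=34, rate=1.2, needs 100-34 = 66; ticks = ceil(66/1.2) = ceil(55.0000) = 55; reading at tick 55 = 34 + 1.2*55 = 100.0000
clock 1: start=49, rate=0.9, needs 100-49 = 51; ticks = ceil(51/0.9) = ceil(56.6667) = 57; reading at tick 57 = 49 + 0.9*57 = 100.3000
clock 2: start=45, rate=1.1, needs 100-45 = 55; ticks = ceil(55/1.1) = ceil(50.0000) = 50; reading at tick 50 = 45 + 1.1*50 = 100.0000
Minimum tick count = 50; winners = [2]; smallest index = 2

Answer: 2 50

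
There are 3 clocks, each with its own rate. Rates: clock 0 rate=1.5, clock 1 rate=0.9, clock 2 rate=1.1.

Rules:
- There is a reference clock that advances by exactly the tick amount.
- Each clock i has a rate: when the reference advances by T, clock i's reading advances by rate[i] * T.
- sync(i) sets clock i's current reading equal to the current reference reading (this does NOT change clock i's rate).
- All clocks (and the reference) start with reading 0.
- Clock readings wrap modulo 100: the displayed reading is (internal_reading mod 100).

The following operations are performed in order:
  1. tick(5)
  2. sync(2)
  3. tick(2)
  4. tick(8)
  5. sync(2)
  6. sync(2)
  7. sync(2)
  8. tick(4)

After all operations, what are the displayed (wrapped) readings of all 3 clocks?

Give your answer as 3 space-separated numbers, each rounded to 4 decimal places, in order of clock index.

After op 1 tick(5): ref=5.0000 raw=[7.5000 4.5000 5.5000]
After op 2 sync(2): ref=5.0000 raw=[7.5000 4.5000 5.0000]
After op 3 tick(2): ref=7.0000 raw=[10.5000 6.3000 7.2000]
After op 4 tick(8): ref=15.0000 raw=[22.5000 13.5000 16.0000]
After op 5 sync(2): ref=15.0000 raw=[22.5000 13.5000 15.0000]
After op 6 sync(2): ref=15.0000 raw=[22.5000 13.5000 15.0000]
After op 7 sync(2): ref=15.0000 raw=[22.5000 13.5000 15.0000]
After op 8 tick(4): ref=19.0000 raw=[28.5000 17.1000 19.4000]
Wrap final raw readings (mod 100): 28.5000 mod 100 = 28.5000; 17.1000 mod 100 = 17.1000; 19.4000 mod 100 = 19.4000

Answer: 28.5000 17.1000 19.4000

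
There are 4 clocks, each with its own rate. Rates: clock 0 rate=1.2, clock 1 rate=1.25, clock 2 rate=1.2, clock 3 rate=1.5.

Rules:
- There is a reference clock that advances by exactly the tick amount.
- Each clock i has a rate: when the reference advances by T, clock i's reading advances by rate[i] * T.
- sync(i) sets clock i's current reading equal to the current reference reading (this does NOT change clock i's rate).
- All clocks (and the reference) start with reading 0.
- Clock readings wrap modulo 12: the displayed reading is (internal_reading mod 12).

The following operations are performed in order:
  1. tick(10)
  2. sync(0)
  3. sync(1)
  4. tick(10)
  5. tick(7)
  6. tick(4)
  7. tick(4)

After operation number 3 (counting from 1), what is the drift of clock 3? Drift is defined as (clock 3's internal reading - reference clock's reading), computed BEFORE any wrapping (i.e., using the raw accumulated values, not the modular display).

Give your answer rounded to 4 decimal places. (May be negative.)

After op 1 tick(10): ref=10.0000 raw=[12.0000 12.5000 12.0000 15.0000]
After op 2 sync(0): ref=10.0000 raw=[10.0000 12.5000 12.0000 15.0000]
After op 3 sync(1): ref=10.0000 raw=[10.0000 10.0000 12.0000 15.0000]
Drift of clock 3 after op 3: 15.0000 - 10.0000 = 5.0000

Answer: 5.0000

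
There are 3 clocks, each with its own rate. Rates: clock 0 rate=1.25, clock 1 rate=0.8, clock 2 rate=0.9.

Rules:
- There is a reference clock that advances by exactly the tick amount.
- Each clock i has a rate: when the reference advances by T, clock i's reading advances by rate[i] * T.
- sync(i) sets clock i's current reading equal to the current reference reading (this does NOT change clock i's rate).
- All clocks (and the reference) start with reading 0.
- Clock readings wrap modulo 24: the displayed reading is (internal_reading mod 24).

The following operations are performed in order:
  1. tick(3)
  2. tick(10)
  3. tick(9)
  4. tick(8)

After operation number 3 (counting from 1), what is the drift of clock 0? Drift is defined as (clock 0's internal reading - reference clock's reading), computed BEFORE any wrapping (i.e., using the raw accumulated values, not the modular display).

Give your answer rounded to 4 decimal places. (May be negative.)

After op 1 tick(3): ref=3.0000 raw=[3.7500 2.4000 2.7000]
After op 2 tick(10): ref=13.0000 raw=[16.2500 10.4000 11.7000]
After op 3 tick(9): ref=22.0000 raw=[27.5000 17.6000 19.8000]
Drift of clock 0 after op 3: 27.5000 - 22.0000 = 5.5000

Answer: 5.5000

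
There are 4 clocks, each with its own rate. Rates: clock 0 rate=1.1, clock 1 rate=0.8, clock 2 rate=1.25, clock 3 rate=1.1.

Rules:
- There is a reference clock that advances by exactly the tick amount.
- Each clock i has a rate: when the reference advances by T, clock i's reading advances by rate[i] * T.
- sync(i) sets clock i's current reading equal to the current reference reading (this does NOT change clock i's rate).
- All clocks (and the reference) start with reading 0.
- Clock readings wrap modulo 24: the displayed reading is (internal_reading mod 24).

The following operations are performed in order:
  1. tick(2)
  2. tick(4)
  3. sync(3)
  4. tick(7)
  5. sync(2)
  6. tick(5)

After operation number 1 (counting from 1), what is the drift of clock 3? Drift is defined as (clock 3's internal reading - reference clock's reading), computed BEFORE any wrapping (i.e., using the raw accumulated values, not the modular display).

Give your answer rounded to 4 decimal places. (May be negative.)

After op 1 tick(2): ref=2.0000 raw=[2.2000 1.6000 2.5000 2.2000]
Drift of clock 3 after op 1: 2.2000 - 2.0000 = 0.2000

Answer: 0.2000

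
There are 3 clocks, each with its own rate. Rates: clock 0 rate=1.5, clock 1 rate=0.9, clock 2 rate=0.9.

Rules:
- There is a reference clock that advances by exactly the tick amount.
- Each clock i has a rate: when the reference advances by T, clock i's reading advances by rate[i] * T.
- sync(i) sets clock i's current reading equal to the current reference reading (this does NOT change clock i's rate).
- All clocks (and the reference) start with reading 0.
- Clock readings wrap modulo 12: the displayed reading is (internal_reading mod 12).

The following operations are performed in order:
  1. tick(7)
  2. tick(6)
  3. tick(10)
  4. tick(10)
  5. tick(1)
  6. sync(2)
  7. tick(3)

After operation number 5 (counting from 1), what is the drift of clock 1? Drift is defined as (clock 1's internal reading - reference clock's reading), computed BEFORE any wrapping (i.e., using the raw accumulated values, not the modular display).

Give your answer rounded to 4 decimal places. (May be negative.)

Answer: -3.4000

Derivation:
After op 1 tick(7): ref=7.0000 raw=[10.5000 6.3000 6.3000]
After op 2 tick(6): ref=13.0000 raw=[19.5000 11.7000 11.7000]
After op 3 tick(10): ref=23.0000 raw=[34.5000 20.7000 20.7000]
After op 4 tick(10): ref=33.0000 raw=[49.5000 29.7000 29.7000]
After op 5 tick(1): ref=34.0000 raw=[51.0000 30.6000 30.6000]
Drift of clock 1 after op 5: 30.6000 - 34.0000 = -3.4000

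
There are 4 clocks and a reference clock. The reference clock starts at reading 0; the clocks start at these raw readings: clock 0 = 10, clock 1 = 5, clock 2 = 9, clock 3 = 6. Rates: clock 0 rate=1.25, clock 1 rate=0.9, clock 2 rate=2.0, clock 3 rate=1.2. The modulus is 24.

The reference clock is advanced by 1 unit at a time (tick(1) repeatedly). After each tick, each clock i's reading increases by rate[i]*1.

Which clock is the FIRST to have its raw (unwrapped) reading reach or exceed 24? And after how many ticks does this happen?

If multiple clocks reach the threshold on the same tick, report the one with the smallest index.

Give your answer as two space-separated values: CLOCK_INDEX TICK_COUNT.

Answer: 2 8

Derivation:
clock 0: start=10, rate=1.25, needs 24-10 = 14; ticks = ceil(14/1.25) = ceil(11.2000) = 12; reading at tick 12 = 10 + 1.25*12 = 25.0000
clock 1: start=5, rate=0.9, needs 24-5 = 19; ticks = ceil(19/0.9) = ceil(21.1111) = 22; reading at tick 22 = 5 + 0.9*22 = 24.8000
clock 2: start=9, rate=2.0, needs 24-9 = 15; ticks = ceil(15/2.0) = ceil(7.5000) = 8; reading at tick 8 = 9 + 2.0*8 = 25.0000
clock 3: start=6, rate=1.2, needs 24-6 = 18; ticks = ceil(18/1.2) = ceil(15.0000) = 15; reading at tick 15 = 6 + 1.2*15 = 24.0000
Minimum tick count = 8; winners = [2]; smallest index = 2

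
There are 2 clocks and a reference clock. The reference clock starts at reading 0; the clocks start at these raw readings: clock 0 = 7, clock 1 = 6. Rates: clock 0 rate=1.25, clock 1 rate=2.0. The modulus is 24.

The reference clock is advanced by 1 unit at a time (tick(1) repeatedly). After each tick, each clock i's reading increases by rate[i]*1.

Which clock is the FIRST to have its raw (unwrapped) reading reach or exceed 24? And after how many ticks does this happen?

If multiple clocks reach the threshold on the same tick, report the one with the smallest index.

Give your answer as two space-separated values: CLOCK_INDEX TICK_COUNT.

Answer: 1 9

Derivation:
clock 0: start=7, rate=1.25, needs 24-7 = 17; ticks = ceil(17/1.25) = ceil(13.6000) = 14; reading at tick 14 = 7 + 1.25*14 = 24.5000
clock 1: start=6, rate=2.0, needs 24-6 = 18; ticks = ceil(18/2.0) = ceil(9.0000) = 9; reading at tick 9 = 6 + 2.0*9 = 24.0000
Minimum tick count = 9; winners = [1]; smallest index = 1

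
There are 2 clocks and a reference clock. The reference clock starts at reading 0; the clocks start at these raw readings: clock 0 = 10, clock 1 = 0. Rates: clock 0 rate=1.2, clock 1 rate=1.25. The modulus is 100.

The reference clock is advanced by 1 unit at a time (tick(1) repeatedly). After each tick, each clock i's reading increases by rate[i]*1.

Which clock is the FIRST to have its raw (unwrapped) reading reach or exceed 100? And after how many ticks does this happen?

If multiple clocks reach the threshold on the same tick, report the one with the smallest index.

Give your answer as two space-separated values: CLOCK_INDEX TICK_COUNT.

clock 0: start=10, rate=1.2, needs 100-10 = 90; ticks = ceil(90/1.2) = ceil(75.0000) = 75; reading at tick 75 = 10 + 1.2*75 = 100.0000
clock 1: start=0, rate=1.25, needs 100-0 = 100; ticks = ceil(100/1.25) = ceil(80.0000) = 80; reading at tick 80 = 0 + 1.25*80 = 100.0000
Minimum tick count = 75; winners = [0]; smallest index = 0

Answer: 0 75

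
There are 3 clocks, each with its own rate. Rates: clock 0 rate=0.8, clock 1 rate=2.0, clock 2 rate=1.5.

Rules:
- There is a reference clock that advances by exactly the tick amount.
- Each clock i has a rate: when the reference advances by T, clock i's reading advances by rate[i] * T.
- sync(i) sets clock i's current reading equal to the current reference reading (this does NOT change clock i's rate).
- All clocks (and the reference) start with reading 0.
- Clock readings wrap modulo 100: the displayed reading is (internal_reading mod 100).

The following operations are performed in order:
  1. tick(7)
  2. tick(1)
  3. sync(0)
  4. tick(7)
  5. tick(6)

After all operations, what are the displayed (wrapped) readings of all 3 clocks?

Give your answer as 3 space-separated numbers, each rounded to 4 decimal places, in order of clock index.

After op 1 tick(7): ref=7.0000 raw=[5.6000 14.0000 10.5000]
After op 2 tick(1): ref=8.0000 raw=[6.4000 16.0000 12.0000]
After op 3 sync(0): ref=8.0000 raw=[8.0000 16.0000 12.0000]
After op 4 tick(7): ref=15.0000 raw=[13.6000 30.0000 22.5000]
After op 5 tick(6): ref=21.0000 raw=[18.4000 42.0000 31.5000]
Wrap final raw readings (mod 100): 18.4000 mod 100 = 18.4000; 42.0000 mod 100 = 42.0000; 31.5000 mod 100 = 31.5000

Answer: 18.4000 42.0000 31.5000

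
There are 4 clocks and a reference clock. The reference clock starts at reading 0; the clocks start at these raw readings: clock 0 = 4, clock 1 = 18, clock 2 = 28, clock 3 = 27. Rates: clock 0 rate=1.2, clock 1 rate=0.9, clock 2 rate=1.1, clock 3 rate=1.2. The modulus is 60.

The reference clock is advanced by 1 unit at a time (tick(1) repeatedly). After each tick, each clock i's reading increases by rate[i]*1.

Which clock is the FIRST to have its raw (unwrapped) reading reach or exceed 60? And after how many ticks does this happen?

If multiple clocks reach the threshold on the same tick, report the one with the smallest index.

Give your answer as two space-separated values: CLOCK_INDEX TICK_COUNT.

Answer: 3 28

Derivation:
clock 0: start=4, rate=1.2, needs 60-4 = 56; ticks = ceil(56/1.2) = ceil(46.6667) = 47; reading at tick 47 = 4 + 1.2*47 = 60.4000
clock 1: start=18, rate=0.9, needs 60-18 = 42; ticks = ceil(42/0.9) = ceil(46.6667) = 47; reading at tick 47 = 18 + 0.9*47 = 60.3000
clock 2: start=28, rate=1.1, needs 60-28 = 32; ticks = ceil(32/1.1) = ceil(29.0909) = 30; reading at tick 30 = 28 + 1.1*30 = 61.0000
clock 3: start=27, rate=1.2, needs 60-27 = 33; ticks = ceil(33/1.2) = ceil(27.5000) = 28; reading at tick 28 = 27 + 1.2*28 = 60.6000
Minimum tick count = 28; winners = [3]; smallest index = 3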